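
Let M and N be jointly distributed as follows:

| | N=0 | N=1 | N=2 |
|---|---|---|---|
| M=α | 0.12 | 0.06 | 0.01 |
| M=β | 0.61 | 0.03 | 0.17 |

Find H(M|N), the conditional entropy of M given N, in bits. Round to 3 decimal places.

0.609 bits

Marginals: p(M) = (0.1900, 0.8100), p(N) = (0.7300, 0.0900, 0.1800).
H(M|N) = Σ p(N) · H(M|N=·).
  N=0: p=0.7300, H(M|N=0) = 0.6447
  N=1: p=0.0900, H(M|N=1) = 0.9183
  N=2: p=0.1800, H(M|N=2) = 0.3095
Weighted sum = 0.609 bits.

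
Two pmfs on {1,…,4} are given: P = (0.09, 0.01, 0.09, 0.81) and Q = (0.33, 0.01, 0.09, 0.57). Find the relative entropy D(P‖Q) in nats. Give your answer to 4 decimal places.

D(P‖Q) = Σ p·ln(p/q).
  0.09·ln(0.09/0.33) = -0.11694
  0.01·ln(0.01/0.01) = 0.00000
  0.09·ln(0.09/0.09) = 0.00000
  0.81·ln(0.81/0.57) = 0.28463
D(P‖Q) = 0.1677 nats.

0.1677 nats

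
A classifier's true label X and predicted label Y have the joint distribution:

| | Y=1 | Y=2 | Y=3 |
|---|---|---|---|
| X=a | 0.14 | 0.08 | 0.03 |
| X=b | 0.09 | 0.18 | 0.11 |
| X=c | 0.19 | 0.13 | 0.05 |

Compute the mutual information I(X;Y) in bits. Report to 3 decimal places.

0.069 bits

Marginals: p(X) = (0.2500, 0.3800, 0.3700), p(Y) = (0.4200, 0.3900, 0.1900).
I(X;Y) = Σ p(x,y)·log₂[p(x,y)/(p(x)p(y))].
  (a,1): 0.14·log₂(1.3333) = 0.0581
  (a,2): 0.08·log₂(0.8205) = -0.0228
  (a,3): 0.03·log₂(0.6316) = -0.0199
  (b,1): 0.09·log₂(0.5639) = -0.0744
  (b,2): 0.18·log₂(1.2146) = 0.0505
  (b,3): 0.11·log₂(1.5235) = 0.0668
  (c,1): 0.19·log₂(1.2227) = 0.0551
  (c,2): 0.13·log₂(0.9009) = -0.0196
  (c,3): 0.05·log₂(0.7112) = -0.0246
Sum = 0.069 bits.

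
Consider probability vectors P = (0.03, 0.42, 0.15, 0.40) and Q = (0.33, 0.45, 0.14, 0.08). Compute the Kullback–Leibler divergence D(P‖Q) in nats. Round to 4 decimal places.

D(P‖Q) = Σ p·ln(p/q).
  0.03·ln(0.03/0.33) = -0.07194
  0.42·ln(0.42/0.45) = -0.02898
  0.15·ln(0.15/0.14) = 0.01035
  0.40·ln(0.40/0.08) = 0.64378
D(P‖Q) = 0.5532 nats.

0.5532 nats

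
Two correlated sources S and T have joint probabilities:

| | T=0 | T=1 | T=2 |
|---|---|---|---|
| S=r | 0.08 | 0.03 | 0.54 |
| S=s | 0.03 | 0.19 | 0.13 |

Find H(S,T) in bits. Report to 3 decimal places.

1.913 bits

H(S,T) = −Σ p(x,y)·log₂ p(x,y) over all 6 cells.
  cell (r,0): −0.08·log₂0.08 = 0.2915
  cell (r,1): −0.03·log₂0.03 = 0.1518
  cell (r,2): −0.54·log₂0.54 = 0.4800
  cell (s,0): −0.03·log₂0.03 = 0.1518
  cell (s,1): −0.19·log₂0.19 = 0.4552
  cell (s,2): −0.13·log₂0.13 = 0.3826
Sum = 1.913 bits.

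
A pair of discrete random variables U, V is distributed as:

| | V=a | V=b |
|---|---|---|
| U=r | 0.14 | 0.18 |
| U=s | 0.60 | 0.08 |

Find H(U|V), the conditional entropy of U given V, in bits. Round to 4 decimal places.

Marginals: p(U) = (0.3200, 0.6800), p(V) = (0.7400, 0.2600).
H(U|V) = Σ p(V) · H(U|V=·).
  V=a: p=0.7400, H(U|V=a) = 0.6998
  V=b: p=0.2600, H(U|V=b) = 0.8905
Weighted sum = 0.7494 bits.

0.7494 bits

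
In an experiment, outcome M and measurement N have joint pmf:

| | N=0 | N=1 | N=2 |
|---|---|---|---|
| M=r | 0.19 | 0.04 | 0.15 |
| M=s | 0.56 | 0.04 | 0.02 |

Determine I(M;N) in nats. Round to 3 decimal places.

Marginals: p(M) = (0.3800, 0.6200), p(N) = (0.7500, 0.0800, 0.1700).
I(M;N) = Σ p(x,y)·ln[p(x,y)/(p(x)p(y))].
  (r,0): 0.19·ln(0.6667) = -0.0770
  (r,1): 0.04·ln(1.3158) = 0.0110
  (r,2): 0.15·ln(2.3220) = 0.1264
  (s,0): 0.56·ln(1.2043) = 0.1041
  (s,1): 0.04·ln(0.8065) = -0.0086
  (s,2): 0.02·ln(0.1898) = -0.0332
Sum = 0.123 nats.

0.123 nats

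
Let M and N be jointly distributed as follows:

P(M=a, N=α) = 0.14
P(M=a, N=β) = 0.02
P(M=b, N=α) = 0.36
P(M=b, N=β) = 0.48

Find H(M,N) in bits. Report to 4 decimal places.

1.5489 bits

H(M,N) = −Σ p(x,y)·log₂ p(x,y) over all 4 cells.
  cell (a,α): −0.14·log₂0.14 = 0.39711
  cell (a,β): −0.02·log₂0.02 = 0.11288
  cell (b,α): −0.36·log₂0.36 = 0.53062
  cell (b,β): −0.48·log₂0.48 = 0.50827
Sum = 1.5489 bits.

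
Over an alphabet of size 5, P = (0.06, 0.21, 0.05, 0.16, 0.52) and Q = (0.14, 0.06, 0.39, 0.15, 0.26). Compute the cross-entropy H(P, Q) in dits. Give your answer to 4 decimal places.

H(P,Q) = −Σ p·log₁₀ q.
  −0.06·log₁₀(0.14) = 0.05123
  −0.21·log₁₀(0.06) = 0.25659
  −0.05·log₁₀(0.39) = 0.02045
  −0.16·log₁₀(0.15) = 0.13183
  −0.52·log₁₀(0.26) = 0.30421
H(P,Q) = 0.7643 dits.

0.7643 dits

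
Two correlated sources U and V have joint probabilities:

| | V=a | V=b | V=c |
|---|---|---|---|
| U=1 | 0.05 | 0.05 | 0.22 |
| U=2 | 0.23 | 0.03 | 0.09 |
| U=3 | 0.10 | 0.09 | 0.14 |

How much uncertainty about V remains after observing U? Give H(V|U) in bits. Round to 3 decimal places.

1.323 bits

Chain rule: H(V|U) = H(U,V) − H(U).
Marginals: p(U) = (0.3200, 0.3500, 0.3300), p(V) = (0.3800, 0.1700, 0.4500).
H(U,V) = 2.9068 bits; H(U) = 1.5840 bits.
H(V|U) = 2.9068 − 1.5840 = 1.323 bits.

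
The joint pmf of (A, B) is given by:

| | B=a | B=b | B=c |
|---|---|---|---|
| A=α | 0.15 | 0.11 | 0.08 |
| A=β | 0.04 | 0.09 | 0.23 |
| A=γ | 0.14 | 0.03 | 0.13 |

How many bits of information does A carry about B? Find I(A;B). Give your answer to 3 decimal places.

0.148 bits

Marginals: p(A) = (0.3400, 0.3600, 0.3000), p(B) = (0.3300, 0.2300, 0.4400).
I(A;B) = Σ p(x,y)·log₂[p(x,y)/(p(x)p(y))].
  (α,a): 0.15·log₂(1.3369) = 0.0628
  (α,b): 0.11·log₂(1.4066) = 0.0541
  (α,c): 0.08·log₂(0.5348) = -0.0722
  (β,a): 0.04·log₂(0.3367) = -0.0628
  (β,b): 0.09·log₂(1.0870) = 0.0108
  (β,c): 0.23·log₂(1.4520) = 0.1238
  (γ,a): 0.14·log₂(1.4141) = 0.0700
  (γ,b): 0.03·log₂(0.4348) = -0.0360
  (γ,c): 0.13·log₂(0.9848) = -0.0029
Sum = 0.148 bits.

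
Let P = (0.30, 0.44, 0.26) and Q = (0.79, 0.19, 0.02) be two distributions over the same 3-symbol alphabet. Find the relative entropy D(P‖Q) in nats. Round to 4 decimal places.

D(P‖Q) = Σ p·ln(p/q).
  0.30·ln(0.30/0.79) = -0.29048
  0.44·ln(0.44/0.19) = 0.36949
  0.26·ln(0.26/0.02) = 0.66689
D(P‖Q) = 0.7459 nats.

0.7459 nats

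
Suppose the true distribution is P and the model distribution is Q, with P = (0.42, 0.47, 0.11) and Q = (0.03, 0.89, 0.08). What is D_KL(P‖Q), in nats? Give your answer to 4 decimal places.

0.8433 nats

D(P‖Q) = Σ p·ln(p/q).
  0.42·ln(0.42/0.03) = 1.10840
  0.47·ln(0.47/0.89) = -0.30009
  0.11·ln(0.11/0.08) = 0.03503
D(P‖Q) = 0.8433 nats.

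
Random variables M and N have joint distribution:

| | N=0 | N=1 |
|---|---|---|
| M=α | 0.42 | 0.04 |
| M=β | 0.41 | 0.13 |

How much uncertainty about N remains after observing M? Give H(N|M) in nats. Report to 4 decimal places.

0.4339 nats

Marginals: p(M) = (0.4600, 0.5400), p(N) = (0.8300, 0.1700).
H(N|M) = Σ p(M) · H(N|M=·).
  M=α: p=0.4600, H(N|M=α) = 0.2954
  M=β: p=0.5400, H(N|M=β) = 0.5519
Weighted sum = 0.4339 nats.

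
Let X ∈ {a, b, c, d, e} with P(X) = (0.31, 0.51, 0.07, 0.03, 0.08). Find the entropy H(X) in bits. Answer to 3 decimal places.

H(X) = −Σ p·log₂ p.
  −(0.31)·log₂(0.31) = 0.5238
  −(0.51)·log₂(0.51) = 0.4954
  −(0.07)·log₂(0.07) = 0.2686
  −(0.03)·log₂(0.03) = 0.1518
  −(0.08)·log₂(0.08) = 0.2915
Sum: 0.5238 + 0.4954 + 0.2686 + 0.1518 + 0.2915 = 1.731 bits.

1.731 bits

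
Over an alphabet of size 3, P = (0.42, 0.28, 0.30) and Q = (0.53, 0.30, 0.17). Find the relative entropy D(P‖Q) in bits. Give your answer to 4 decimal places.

D(P‖Q) = Σ p·log₂(p/q).
  0.42·log₂(0.42/0.53) = -0.14095
  0.28·log₂(0.28/0.30) = -0.02787
  0.30·log₂(0.30/0.17) = 0.24583
D(P‖Q) = 0.0770 bits.

0.0770 bits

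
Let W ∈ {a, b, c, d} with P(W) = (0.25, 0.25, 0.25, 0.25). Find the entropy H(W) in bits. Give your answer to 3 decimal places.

H(W) = −Σ p·log₂ p.
  −(0.25)·log₂(0.25) = 0.5000
  −(0.25)·log₂(0.25) = 0.5000
  −(0.25)·log₂(0.25) = 0.5000
  −(0.25)·log₂(0.25) = 0.5000
Sum: 0.5000 + 0.5000 + 0.5000 + 0.5000 = 2.000 bits.

2.000 bits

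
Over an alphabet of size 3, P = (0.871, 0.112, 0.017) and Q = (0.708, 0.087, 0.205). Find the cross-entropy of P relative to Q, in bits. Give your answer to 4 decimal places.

0.8673 bits

H(P,Q) = −Σ p·log₂ q.
  −0.871·log₂(0.708) = 0.43391
  −0.112·log₂(0.087) = 0.39456
  −0.017·log₂(0.205) = 0.03887
H(P,Q) = 0.8673 bits.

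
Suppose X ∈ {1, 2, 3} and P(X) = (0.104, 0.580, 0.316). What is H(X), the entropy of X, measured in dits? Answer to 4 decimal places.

H(X) = −Σ p·log₁₀ p.
  −(0.104)·log₁₀(0.104) = 0.10223
  −(0.580)·log₁₀(0.580) = 0.13721
  −(0.316)·log₁₀(0.316) = 0.15810
Sum: 0.10223 + 0.13721 + 0.15810 = 0.3975 dits.

0.3975 dits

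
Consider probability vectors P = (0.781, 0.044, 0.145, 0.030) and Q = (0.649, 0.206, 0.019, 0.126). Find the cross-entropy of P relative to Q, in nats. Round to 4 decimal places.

H(P,Q) = −Σ p·ln q.
  −0.781·ln(0.649) = 0.33764
  −0.044·ln(0.206) = 0.06951
  −0.145·ln(0.019) = 0.57468
  −0.030·ln(0.126) = 0.06214
H(P,Q) = 1.0440 nats.

1.0440 nats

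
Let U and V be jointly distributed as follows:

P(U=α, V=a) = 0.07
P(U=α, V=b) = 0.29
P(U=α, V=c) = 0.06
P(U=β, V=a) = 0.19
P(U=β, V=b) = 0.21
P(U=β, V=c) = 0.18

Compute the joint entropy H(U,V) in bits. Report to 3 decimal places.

2.403 bits

H(U,V) = −Σ p(x,y)·log₂ p(x,y) over all 6 cells.
  cell (α,a): −0.07·log₂0.07 = 0.2686
  cell (α,b): −0.29·log₂0.29 = 0.5179
  cell (α,c): −0.06·log₂0.06 = 0.2435
  cell (β,a): −0.19·log₂0.19 = 0.4552
  cell (β,b): −0.21·log₂0.21 = 0.4728
  cell (β,c): −0.18·log₂0.18 = 0.4453
Sum = 2.403 bits.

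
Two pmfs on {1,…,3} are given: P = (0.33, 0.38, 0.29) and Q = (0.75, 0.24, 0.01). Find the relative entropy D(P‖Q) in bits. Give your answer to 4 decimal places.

D(P‖Q) = Σ p·log₂(p/q).
  0.33·log₂(0.33/0.75) = -0.39086
  0.38·log₂(0.38/0.24) = 0.25193
  0.29·log₂(0.29/0.01) = 1.40881
D(P‖Q) = 1.2699 bits.

1.2699 bits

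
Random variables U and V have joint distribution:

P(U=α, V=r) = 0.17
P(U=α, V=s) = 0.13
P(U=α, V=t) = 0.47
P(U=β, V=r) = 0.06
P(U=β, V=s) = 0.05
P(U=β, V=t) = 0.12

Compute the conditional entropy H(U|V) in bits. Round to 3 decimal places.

0.774 bits

Marginals: p(U) = (0.7700, 0.2300), p(V) = (0.2300, 0.1800, 0.5900).
H(U|V) = Σ p(V) · H(U|V=·).
  V=r: p=0.2300, H(U|V=r) = 0.8281
  V=s: p=0.1800, H(U|V=s) = 0.8524
  V=t: p=0.5900, H(U|V=t) = 0.7287
Weighted sum = 0.774 bits.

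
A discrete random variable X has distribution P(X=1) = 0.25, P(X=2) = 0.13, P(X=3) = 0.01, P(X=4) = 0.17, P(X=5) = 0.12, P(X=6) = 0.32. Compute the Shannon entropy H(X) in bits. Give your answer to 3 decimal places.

2.277 bits

H(X) = −Σ p·log₂ p.
  −(0.25)·log₂(0.25) = 0.5000
  −(0.13)·log₂(0.13) = 0.3826
  −(0.01)·log₂(0.01) = 0.0664
  −(0.17)·log₂(0.17) = 0.4346
  −(0.12)·log₂(0.12) = 0.3671
  −(0.32)·log₂(0.32) = 0.5260
Sum: 0.5000 + 0.3826 + 0.0664 + 0.4346 + 0.3671 + 0.5260 = 2.277 bits.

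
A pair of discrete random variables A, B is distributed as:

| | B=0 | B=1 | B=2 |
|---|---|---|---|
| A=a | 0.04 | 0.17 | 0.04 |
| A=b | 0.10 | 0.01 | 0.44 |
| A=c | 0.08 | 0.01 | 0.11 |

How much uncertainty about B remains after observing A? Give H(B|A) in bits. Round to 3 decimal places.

Chain rule: H(B|A) = H(A,B) − H(A).
Marginals: p(A) = (0.2500, 0.5500, 0.2000), p(B) = (0.2200, 0.1900, 0.5900).
H(A,B) = 2.4341 bits; H(A) = 1.4388 bits.
H(B|A) = 2.4341 − 1.4388 = 0.995 bits.

0.995 bits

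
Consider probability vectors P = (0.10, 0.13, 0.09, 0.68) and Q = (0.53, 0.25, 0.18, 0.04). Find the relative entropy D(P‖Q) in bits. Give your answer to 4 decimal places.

D(P‖Q) = Σ p·log₂(p/q).
  0.10·log₂(0.10/0.53) = -0.24060
  0.13·log₂(0.13/0.25) = -0.12264
  0.09·log₂(0.09/0.18) = -0.09000
  0.68·log₂(0.68/0.04) = 2.77947
D(P‖Q) = 2.3262 bits.

2.3262 bits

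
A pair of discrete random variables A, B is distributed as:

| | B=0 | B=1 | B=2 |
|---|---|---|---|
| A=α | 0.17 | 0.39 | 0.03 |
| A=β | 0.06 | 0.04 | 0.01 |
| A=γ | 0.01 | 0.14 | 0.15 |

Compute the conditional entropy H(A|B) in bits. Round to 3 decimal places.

Chain rule: H(A|B) = H(A,B) − H(B).
Marginals: p(A) = (0.5900, 0.1100, 0.3000), p(B) = (0.2400, 0.5700, 0.1900).
H(A,B) = 2.4860 bits; H(B) = 1.4116 bits.
H(A|B) = 2.4860 − 1.4116 = 1.074 bits.

1.074 bits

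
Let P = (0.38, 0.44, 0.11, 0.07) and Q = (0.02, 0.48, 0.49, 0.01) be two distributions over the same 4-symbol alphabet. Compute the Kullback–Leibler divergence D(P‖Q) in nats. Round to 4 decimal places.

D(P‖Q) = Σ p·ln(p/q).
  0.38·ln(0.38/0.02) = 1.11889
  0.44·ln(0.44/0.48) = -0.03829
  0.11·ln(0.11/0.49) = -0.16433
  0.07·ln(0.07/0.01) = 0.13621
D(P‖Q) = 1.0525 nats.

1.0525 nats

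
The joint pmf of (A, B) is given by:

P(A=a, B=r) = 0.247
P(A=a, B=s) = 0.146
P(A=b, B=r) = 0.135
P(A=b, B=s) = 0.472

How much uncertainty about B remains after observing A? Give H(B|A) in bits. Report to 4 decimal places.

0.8381 bits

Chain rule: H(B|A) = H(A,B) − H(A).
Marginals: p(A) = (0.3930, 0.6070), p(B) = (0.3820, 0.6180).
H(A,B) = 1.8048 bits; H(A) = 0.9667 bits.
H(B|A) = 1.8048 − 0.9667 = 0.8381 bits.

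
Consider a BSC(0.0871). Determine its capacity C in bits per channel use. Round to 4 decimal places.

Binary symmetric channel: C = 1 − h₂(ε) where h₂ is the binary entropy function.
h₂(0.0871) = −0.0871·log₂0.0871 − 0.9129·log₂0.9129 = 0.4267.
C = 1 − 0.4267 = 0.5733 bits per channel use.

0.5733 bits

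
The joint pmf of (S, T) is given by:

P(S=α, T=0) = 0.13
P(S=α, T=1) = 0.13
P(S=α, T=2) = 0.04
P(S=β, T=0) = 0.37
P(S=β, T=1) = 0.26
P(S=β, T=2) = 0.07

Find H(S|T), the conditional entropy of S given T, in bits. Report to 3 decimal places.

0.876 bits

Marginals: p(S) = (0.3000, 0.7000), p(T) = (0.5000, 0.3900, 0.1100).
H(S|T) = Σ p(T) · H(S|T=·).
  T=0: p=0.5000, H(S|T=0) = 0.8267
  T=1: p=0.3900, H(S|T=1) = 0.9183
  T=2: p=0.1100, H(S|T=2) = 0.9457
Weighted sum = 0.876 bits.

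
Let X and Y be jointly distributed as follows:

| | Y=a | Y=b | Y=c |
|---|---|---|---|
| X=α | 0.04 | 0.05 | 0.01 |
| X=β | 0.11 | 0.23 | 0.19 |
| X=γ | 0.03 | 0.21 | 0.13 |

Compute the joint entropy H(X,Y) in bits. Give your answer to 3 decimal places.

H(X,Y) = −Σ p(x,y)·log₂ p(x,y) over all 9 cells.
  cell (α,a): −0.04·log₂0.04 = 0.1858
  cell (α,b): −0.05·log₂0.05 = 0.2161
  cell (α,c): −0.01·log₂0.01 = 0.0664
  cell (β,a): −0.11·log₂0.11 = 0.3503
  cell (β,b): −0.23·log₂0.23 = 0.4877
  cell (β,c): −0.19·log₂0.19 = 0.4552
  cell (γ,a): −0.03·log₂0.03 = 0.1518
  cell (γ,b): −0.21·log₂0.21 = 0.4728
  cell (γ,c): −0.13·log₂0.13 = 0.3826
Sum = 2.769 bits.

2.769 bits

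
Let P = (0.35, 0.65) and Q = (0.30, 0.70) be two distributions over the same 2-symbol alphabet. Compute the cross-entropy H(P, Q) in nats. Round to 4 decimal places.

H(P,Q) = −Σ p·ln q.
  −0.35·ln(0.30) = 0.42139
  −0.65·ln(0.70) = 0.23184
H(P,Q) = 0.6532 nats.

0.6532 nats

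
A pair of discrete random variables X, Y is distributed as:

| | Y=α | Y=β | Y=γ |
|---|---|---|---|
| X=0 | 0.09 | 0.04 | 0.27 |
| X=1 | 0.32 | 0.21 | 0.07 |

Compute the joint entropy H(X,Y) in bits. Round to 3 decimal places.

H(X,Y) = −Σ p(x,y)·log₂ p(x,y) over all 6 cells.
  cell (0,α): −0.09·log₂0.09 = 0.3127
  cell (0,β): −0.04·log₂0.04 = 0.1858
  cell (0,γ): −0.27·log₂0.27 = 0.5100
  cell (1,α): −0.32·log₂0.32 = 0.5260
  cell (1,β): −0.21·log₂0.21 = 0.4728
  cell (1,γ): −0.07·log₂0.07 = 0.2686
Sum = 2.276 bits.

2.276 bits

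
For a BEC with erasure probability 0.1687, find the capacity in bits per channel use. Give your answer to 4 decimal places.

Binary erasure channel: capacity C = 1 − ε.
C = 1 − 0.1687 = 0.8313 bits per channel use.

0.8313 bits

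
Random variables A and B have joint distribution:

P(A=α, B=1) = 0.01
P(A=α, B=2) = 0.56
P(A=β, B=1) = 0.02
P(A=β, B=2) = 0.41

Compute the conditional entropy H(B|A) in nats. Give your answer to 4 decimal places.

0.1312 nats

Marginals: p(A) = (0.5700, 0.4300), p(B) = (0.0300, 0.9700).
H(B|A) = Σ p(A) · H(B|A=·).
  A=α: p=0.5700, H(B|A=α) = 0.0883
  A=β: p=0.4300, H(B|A=β) = 0.1881
Weighted sum = 0.1312 nats.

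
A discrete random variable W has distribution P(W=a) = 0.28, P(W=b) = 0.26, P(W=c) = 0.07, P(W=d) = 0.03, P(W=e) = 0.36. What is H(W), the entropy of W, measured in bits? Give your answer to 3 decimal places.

H(W) = −Σ p·log₂ p.
  −(0.28)·log₂(0.28) = 0.5142
  −(0.26)·log₂(0.26) = 0.5053
  −(0.07)·log₂(0.07) = 0.2686
  −(0.03)·log₂(0.03) = 0.1518
  −(0.36)·log₂(0.36) = 0.5306
Sum: 0.5142 + 0.5053 + 0.2686 + 0.1518 + 0.5306 = 1.970 bits.

1.970 bits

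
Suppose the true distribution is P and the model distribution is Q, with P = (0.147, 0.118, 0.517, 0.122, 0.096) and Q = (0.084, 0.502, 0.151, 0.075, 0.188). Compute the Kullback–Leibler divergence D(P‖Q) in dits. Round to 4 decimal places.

0.2356 dits

D(P‖Q) = Σ p·log₁₀(p/q).
  0.147·log₁₀(0.147/0.084) = 0.03573
  0.118·log₁₀(0.118/0.502) = -0.07420
  0.517·log₁₀(0.517/0.151) = 0.27634
  0.122·log₁₀(0.122/0.075) = 0.02578
  0.096·log₁₀(0.096/0.188) = -0.02802
D(P‖Q) = 0.2356 dits.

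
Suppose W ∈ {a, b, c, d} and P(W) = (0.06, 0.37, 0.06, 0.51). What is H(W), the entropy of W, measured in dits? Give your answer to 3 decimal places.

H(W) = −Σ p·log₁₀ p.
  −(0.06)·log₁₀(0.06) = 0.0733
  −(0.37)·log₁₀(0.37) = 0.1598
  −(0.06)·log₁₀(0.06) = 0.0733
  −(0.51)·log₁₀(0.51) = 0.1491
Sum: 0.0733 + 0.1598 + 0.0733 + 0.1491 = 0.456 dits.

0.456 dits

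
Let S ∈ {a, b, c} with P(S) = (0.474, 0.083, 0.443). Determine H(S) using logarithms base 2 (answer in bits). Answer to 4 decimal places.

H(S) = −Σ p·log₂ p.
  −(0.474)·log₂(0.474) = 0.51052
  −(0.083)·log₂(0.083) = 0.29803
  −(0.443)·log₂(0.443) = 0.52036
Sum: 0.51052 + 0.29803 + 0.52036 = 1.3289 bits.

1.3289 bits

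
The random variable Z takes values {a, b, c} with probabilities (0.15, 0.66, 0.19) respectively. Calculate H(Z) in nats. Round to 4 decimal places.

H(Z) = −Σ p·ln p.
  −(0.15)·ln(0.15) = 0.28457
  −(0.66)·ln(0.66) = 0.27424
  −(0.19)·ln(0.19) = 0.31554
Sum: 0.28457 + 0.27424 + 0.31554 = 0.8743 nats.

0.8743 nats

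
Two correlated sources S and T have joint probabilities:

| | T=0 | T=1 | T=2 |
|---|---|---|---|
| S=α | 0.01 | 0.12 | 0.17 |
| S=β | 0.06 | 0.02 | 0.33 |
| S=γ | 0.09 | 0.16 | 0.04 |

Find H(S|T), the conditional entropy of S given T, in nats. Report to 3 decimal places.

0.866 nats

Marginals: p(S) = (0.3000, 0.4100, 0.2900), p(T) = (0.1600, 0.3000, 0.5400).
H(S|T) = Σ p(T) · H(S|T=·).
  T=0: p=0.1600, H(S|T=0) = 0.8647
  T=1: p=0.3000, H(S|T=1) = 0.8823
  T=2: p=0.5400, H(S|T=2) = 0.8576
Weighted sum = 0.866 nats.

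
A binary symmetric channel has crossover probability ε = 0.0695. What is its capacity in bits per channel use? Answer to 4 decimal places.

Binary symmetric channel: C = 1 − h₂(ε) where h₂ is the binary entropy function.
h₂(0.0695) = −0.0695·log₂0.0695 − 0.9305·log₂0.9305 = 0.3641.
C = 1 − 0.3641 = 0.6359 bits per channel use.

0.6359 bits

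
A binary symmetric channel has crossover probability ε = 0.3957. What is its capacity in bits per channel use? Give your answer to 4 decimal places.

0.0316 bits

Binary symmetric channel: C = 1 − h₂(ε) where h₂ is the binary entropy function.
h₂(0.3957) = −0.3957·log₂0.3957 − 0.6043·log₂0.6043 = 0.9684.
C = 1 − 0.9684 = 0.0316 bits per channel use.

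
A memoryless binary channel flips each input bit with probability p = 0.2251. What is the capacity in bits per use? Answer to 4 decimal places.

0.2306 bits

Binary symmetric channel: C = 1 − h₂(ε) where h₂ is the binary entropy function.
h₂(0.2251) = −0.2251·log₂0.2251 − 0.7749·log₂0.7749 = 0.7694.
C = 1 − 0.7694 = 0.2306 bits per channel use.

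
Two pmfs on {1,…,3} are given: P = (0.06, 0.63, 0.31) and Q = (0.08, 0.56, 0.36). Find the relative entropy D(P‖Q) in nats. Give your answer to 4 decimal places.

0.0106 nats

D(P‖Q) = Σ p·ln(p/q).
  0.06·ln(0.06/0.08) = -0.01726
  0.63·ln(0.63/0.56) = 0.07420
  0.31·ln(0.31/0.36) = -0.04635
D(P‖Q) = 0.0106 nats.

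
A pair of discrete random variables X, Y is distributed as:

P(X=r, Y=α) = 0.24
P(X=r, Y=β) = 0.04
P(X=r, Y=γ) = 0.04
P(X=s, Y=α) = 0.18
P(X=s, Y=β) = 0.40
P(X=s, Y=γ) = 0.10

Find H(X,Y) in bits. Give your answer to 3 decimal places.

2.172 bits

H(X,Y) = −Σ p(x,y)·log₂ p(x,y) over all 6 cells.
  cell (r,α): −0.24·log₂0.24 = 0.4941
  cell (r,β): −0.04·log₂0.04 = 0.1858
  cell (r,γ): −0.04·log₂0.04 = 0.1858
  cell (s,α): −0.18·log₂0.18 = 0.4453
  cell (s,β): −0.40·log₂0.40 = 0.5288
  cell (s,γ): −0.10·log₂0.10 = 0.3322
Sum = 2.172 bits.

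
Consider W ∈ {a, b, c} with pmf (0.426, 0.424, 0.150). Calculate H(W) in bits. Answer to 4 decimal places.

H(W) = −Σ p·log₂ p.
  −(0.426)·log₂(0.426) = 0.52444
  −(0.424)·log₂(0.424) = 0.52485
  −(0.150)·log₂(0.150) = 0.41054
Sum: 0.52444 + 0.52485 + 0.41054 = 1.4598 bits.

1.4598 bits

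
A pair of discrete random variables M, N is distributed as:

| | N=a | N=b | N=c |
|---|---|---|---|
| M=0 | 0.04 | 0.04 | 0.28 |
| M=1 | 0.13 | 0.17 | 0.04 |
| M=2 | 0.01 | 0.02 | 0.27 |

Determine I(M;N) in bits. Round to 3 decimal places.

Marginals: p(M) = (0.3600, 0.3400, 0.3000), p(N) = (0.1800, 0.2300, 0.5900).
I(M;N) = Σ p(x,y)·log₂[p(x,y)/(p(x)p(y))].
  (0,a): 0.04·log₂(0.6173) = -0.0278
  (0,b): 0.04·log₂(0.4831) = -0.0420
  (0,c): 0.28·log₂(1.3183) = 0.1116
  (1,a): 0.13·log₂(2.1242) = 0.1413
  (1,b): 0.17·log₂(2.1739) = 0.1905
  (1,c): 0.04·log₂(0.1994) = -0.0930
  (2,a): 0.01·log₂(0.1852) = -0.0243
  (2,b): 0.02·log₂(0.2899) = -0.0357
  (2,c): 0.27·log₂(1.5254) = 0.1645
Sum = 0.385 bits.

0.385 bits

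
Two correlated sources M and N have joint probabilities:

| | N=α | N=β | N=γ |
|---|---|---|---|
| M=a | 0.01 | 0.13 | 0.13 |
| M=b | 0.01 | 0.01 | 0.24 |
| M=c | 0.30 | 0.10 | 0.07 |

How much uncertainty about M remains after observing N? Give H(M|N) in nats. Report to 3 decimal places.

Marginals: p(M) = (0.2700, 0.2600, 0.4700), p(N) = (0.3200, 0.2400, 0.4400).
H(M|N) = Σ p(N) · H(M|N=·).
  N=α: p=0.3200, H(M|N=α) = 0.2771
  N=β: p=0.2400, H(M|N=β) = 0.8293
  N=γ: p=0.4400, H(M|N=γ) = 0.9833
Weighted sum = 0.720 nats.

0.720 nats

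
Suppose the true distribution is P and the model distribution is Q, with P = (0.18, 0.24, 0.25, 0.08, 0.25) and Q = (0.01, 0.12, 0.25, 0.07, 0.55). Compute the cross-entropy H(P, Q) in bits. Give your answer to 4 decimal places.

H(P,Q) = −Σ p·log₂ q.
  −0.18·log₂(0.01) = 1.19589
  −0.24·log₂(0.12) = 0.73413
  −0.25·log₂(0.25) = 0.50000
  −0.08·log₂(0.07) = 0.30692
  −0.25·log₂(0.55) = 0.21562
H(P,Q) = 2.9526 bits.

2.9526 bits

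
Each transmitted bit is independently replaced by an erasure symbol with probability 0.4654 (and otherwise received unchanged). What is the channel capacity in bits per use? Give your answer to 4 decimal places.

Binary erasure channel: capacity C = 1 − ε.
C = 1 − 0.4654 = 0.5346 bits per channel use.

0.5346 bits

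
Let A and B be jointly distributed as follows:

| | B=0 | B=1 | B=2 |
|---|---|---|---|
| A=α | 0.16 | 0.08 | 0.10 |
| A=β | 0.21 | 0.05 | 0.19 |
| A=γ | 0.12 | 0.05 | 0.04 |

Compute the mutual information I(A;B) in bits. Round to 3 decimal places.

0.038 bits

Marginals: p(A) = (0.3400, 0.4500, 0.2100), p(B) = (0.4900, 0.1800, 0.3300).
I(A;B) = H(A) + H(B) − H(A,B).
H(A) = 1.5204, H(B) = 1.4774, H(A,B) = 2.9598.
I(A;B) = 1.5204 + 1.4774 − 2.9598 = 0.038 bits.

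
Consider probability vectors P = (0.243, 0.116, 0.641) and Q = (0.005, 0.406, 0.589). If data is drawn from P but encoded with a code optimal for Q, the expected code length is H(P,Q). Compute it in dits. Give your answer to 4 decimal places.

H(P,Q) = −Σ p·log₁₀ q.
  −0.243·log₁₀(0.005) = 0.55915
  −0.116·log₁₀(0.406) = 0.04541
  −0.641·log₁₀(0.589) = 0.14736
H(P,Q) = 0.7519 dits.

0.7519 dits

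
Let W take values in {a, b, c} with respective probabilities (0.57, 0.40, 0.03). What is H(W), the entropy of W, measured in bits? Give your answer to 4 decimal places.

H(W) = −Σ p·log₂ p.
  −(0.57)·log₂(0.57) = 0.46225
  −(0.40)·log₂(0.40) = 0.52877
  −(0.03)·log₂(0.03) = 0.15177
Sum: 0.46225 + 0.52877 + 0.15177 = 1.1428 bits.

1.1428 bits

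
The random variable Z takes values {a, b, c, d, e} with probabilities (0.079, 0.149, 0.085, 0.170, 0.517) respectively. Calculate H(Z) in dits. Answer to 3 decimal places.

H(Z) = −Σ p·log₁₀ p.
  −(0.079)·log₁₀(0.079) = 0.0871
  −(0.149)·log₁₀(0.149) = 0.1232
  −(0.085)·log₁₀(0.085) = 0.0910
  −(0.170)·log₁₀(0.170) = 0.1308
  −(0.517)·log₁₀(0.517) = 0.1481
Sum: 0.0871 + 0.1232 + 0.0910 + 0.1308 + 0.1481 = 0.580 dits.

0.580 dits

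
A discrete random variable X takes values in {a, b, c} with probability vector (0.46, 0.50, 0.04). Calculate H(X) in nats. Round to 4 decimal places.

H(X) = −Σ p·ln p.
  −(0.46)·ln(0.46) = 0.35720
  −(0.50)·ln(0.50) = 0.34657
  −(0.04)·ln(0.04) = 0.12876
Sum: 0.35720 + 0.34657 + 0.12876 = 0.8325 nats.

0.8325 nats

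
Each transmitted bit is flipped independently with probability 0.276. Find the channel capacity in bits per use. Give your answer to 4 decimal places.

Binary symmetric channel: C = 1 − h₂(ε) where h₂ is the binary entropy function.
h₂(0.276) = −0.276·log₂0.276 − 0.724·log₂0.724 = 0.8499.
C = 1 − 0.8499 = 0.1501 bits per channel use.

0.1501 bits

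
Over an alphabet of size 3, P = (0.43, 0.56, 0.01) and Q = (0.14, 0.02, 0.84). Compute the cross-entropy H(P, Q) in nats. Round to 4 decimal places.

H(P,Q) = −Σ p·ln q.
  −0.43·ln(0.14) = 0.84543
  −0.56·ln(0.02) = 2.19073
  −0.01·ln(0.84) = 0.00174
H(P,Q) = 3.0379 nats.

3.0379 nats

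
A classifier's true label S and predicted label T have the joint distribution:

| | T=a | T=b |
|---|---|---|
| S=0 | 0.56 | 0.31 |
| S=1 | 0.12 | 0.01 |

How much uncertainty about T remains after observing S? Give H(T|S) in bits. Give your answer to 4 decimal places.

Marginals: p(S) = (0.8700, 0.1300), p(T) = (0.6800, 0.3200).
H(T|S) = Σ p(S) · H(T|S=·).
  S=0: p=0.8700, H(T|S=0) = 0.9396
  S=1: p=0.1300, H(T|S=1) = 0.3912
Weighted sum = 0.8683 bits.

0.8683 bits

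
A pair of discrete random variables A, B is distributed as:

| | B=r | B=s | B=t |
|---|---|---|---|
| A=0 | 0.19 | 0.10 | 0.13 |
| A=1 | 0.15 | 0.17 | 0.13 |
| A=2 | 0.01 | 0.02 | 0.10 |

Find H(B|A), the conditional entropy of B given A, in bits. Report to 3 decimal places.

1.483 bits

Marginals: p(A) = (0.4200, 0.4500, 0.1300), p(B) = (0.3500, 0.2900, 0.3600).
H(B|A) = Σ p(A) · H(B|A=·).
  A=0: p=0.4200, H(B|A=0) = 1.5343
  A=1: p=0.4500, H(B|A=1) = 1.5764
  A=2: p=0.1300, H(B|A=2) = 0.9913
Weighted sum = 1.483 bits.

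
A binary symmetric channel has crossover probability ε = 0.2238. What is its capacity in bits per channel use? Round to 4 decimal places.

0.2330 bits

Binary symmetric channel: C = 1 − h₂(ε) where h₂ is the binary entropy function.
h₂(0.2238) = −0.2238·log₂0.2238 − 0.7762·log₂0.7762 = 0.7670.
C = 1 − 0.7670 = 0.2330 bits per channel use.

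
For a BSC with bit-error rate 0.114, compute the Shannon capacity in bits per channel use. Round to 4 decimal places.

0.4881 bits

Binary symmetric channel: C = 1 − h₂(ε) where h₂ is the binary entropy function.
h₂(0.114) = −0.114·log₂0.114 − 0.886·log₂0.886 = 0.5119.
C = 1 − 0.5119 = 0.4881 bits per channel use.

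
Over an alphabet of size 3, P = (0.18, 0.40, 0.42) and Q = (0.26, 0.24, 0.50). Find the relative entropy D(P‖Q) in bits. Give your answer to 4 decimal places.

D(P‖Q) = Σ p·log₂(p/q).
  0.18·log₂(0.18/0.26) = -0.09549
  0.40·log₂(0.40/0.24) = 0.29479
  0.42·log₂(0.42/0.50) = -0.10565
D(P‖Q) = 0.0936 bits.

0.0936 bits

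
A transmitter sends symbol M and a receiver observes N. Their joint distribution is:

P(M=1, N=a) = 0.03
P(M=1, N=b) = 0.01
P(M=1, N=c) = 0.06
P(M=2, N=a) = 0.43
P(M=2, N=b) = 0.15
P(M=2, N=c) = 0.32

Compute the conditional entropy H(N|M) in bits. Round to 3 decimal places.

1.453 bits

Chain rule: H(N|M) = H(M,N) − H(M).
Marginals: p(M) = (0.1000, 0.9000), p(N) = (0.4600, 0.1600, 0.3800).
H(M,N) = 1.9219 bits; H(M) = 0.4690 bits.
H(N|M) = 1.9219 − 0.4690 = 1.453 bits.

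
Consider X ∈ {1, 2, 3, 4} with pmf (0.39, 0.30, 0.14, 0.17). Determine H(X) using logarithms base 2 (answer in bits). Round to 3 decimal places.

H(X) = −Σ p·log₂ p.
  −(0.39)·log₂(0.39) = 0.5298
  −(0.30)·log₂(0.30) = 0.5211
  −(0.14)·log₂(0.14) = 0.3971
  −(0.17)·log₂(0.17) = 0.4346
Sum: 0.5298 + 0.5211 + 0.3971 + 0.4346 = 1.883 bits.

1.883 bits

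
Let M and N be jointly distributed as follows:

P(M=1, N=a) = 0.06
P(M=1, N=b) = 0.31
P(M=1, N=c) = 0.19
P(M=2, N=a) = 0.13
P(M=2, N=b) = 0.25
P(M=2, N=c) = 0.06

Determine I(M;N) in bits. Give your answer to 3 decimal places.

Marginals: p(M) = (0.5600, 0.4400), p(N) = (0.1900, 0.5600, 0.2500).
I(M;N) = H(M) + H(N) − H(M,N).
H(M) = 0.9896, H(N) = 1.4237, H(M,N) = 2.3487.
I(M;N) = 0.9896 + 1.4237 − 2.3487 = 0.065 bits.

0.065 bits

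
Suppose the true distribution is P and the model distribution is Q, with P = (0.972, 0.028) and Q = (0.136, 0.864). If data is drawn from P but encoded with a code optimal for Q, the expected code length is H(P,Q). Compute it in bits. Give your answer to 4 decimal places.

2.8036 bits

H(P,Q) = −Σ p·log₂ q.
  −0.972·log₂(0.136) = 2.79773
  −0.028·log₂(0.864) = 0.00591
H(P,Q) = 2.8036 bits.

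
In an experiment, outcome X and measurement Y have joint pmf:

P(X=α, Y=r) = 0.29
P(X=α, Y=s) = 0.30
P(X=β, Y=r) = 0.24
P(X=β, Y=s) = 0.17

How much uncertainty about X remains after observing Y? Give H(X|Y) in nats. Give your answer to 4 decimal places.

0.6726 nats

Marginals: p(X) = (0.5900, 0.4100), p(Y) = (0.5300, 0.4700).
H(X|Y) = Σ p(Y) · H(X|Y=·).
  Y=r: p=0.5300, H(X|Y=r) = 0.6887
  Y=s: p=0.4700, H(X|Y=s) = 0.6544
Weighted sum = 0.6726 nats.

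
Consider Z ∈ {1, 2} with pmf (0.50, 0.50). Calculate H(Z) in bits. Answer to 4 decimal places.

1.0000 bits

H(Z) = −Σ p·log₂ p.
  −(0.50)·log₂(0.50) = 0.50000
  −(0.50)·log₂(0.50) = 0.50000
Sum: 0.50000 + 0.50000 = 1.0000 bits.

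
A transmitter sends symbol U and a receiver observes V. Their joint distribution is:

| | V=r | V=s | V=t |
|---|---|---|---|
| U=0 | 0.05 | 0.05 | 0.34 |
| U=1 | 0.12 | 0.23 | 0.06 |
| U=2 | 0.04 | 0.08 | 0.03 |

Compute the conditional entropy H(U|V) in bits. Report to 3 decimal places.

Chain rule: H(U|V) = H(U,V) − H(V).
Marginals: p(U) = (0.4400, 0.4100, 0.1500), p(V) = (0.2100, 0.3600, 0.4300).
H(U,V) = 2.6887 bits; H(V) = 1.5270 bits.
H(U|V) = 2.6887 − 1.5270 = 1.162 bits.

1.162 bits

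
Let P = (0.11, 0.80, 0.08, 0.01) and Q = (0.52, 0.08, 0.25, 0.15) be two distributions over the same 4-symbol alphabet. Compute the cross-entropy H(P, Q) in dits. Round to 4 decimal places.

0.9652 dits

H(P,Q) = −Σ p·log₁₀ q.
  −0.11·log₁₀(0.52) = 0.03124
  −0.80·log₁₀(0.08) = 0.87753
  −0.08·log₁₀(0.25) = 0.04816
  −0.01·log₁₀(0.15) = 0.00824
H(P,Q) = 0.9652 dits.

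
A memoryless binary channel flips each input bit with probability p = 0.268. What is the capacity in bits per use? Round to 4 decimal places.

Binary symmetric channel: C = 1 − h₂(ε) where h₂ is the binary entropy function.
h₂(0.268) = −0.268·log₂0.268 − 0.732·log₂0.732 = 0.8386.
C = 1 − 0.8386 = 0.1614 bits per channel use.

0.1614 bits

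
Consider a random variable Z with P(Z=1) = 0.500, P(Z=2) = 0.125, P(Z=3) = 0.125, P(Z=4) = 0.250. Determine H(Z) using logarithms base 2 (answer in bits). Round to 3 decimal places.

H(Z) = −Σ p·log₂ p.
  −(0.500)·log₂(0.500) = 0.5000
  −(0.125)·log₂(0.125) = 0.3750
  −(0.125)·log₂(0.125) = 0.3750
  −(0.250)·log₂(0.250) = 0.5000
Sum: 0.5000 + 0.3750 + 0.3750 + 0.5000 = 1.750 bits.

1.750 bits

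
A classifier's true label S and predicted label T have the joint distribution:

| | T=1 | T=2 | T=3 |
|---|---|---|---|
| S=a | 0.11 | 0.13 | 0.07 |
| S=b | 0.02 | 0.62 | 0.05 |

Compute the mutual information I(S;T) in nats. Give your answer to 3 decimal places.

Marginals: p(S) = (0.3100, 0.6900), p(T) = (0.1300, 0.7500, 0.1200).
I(S;T) = H(S) + H(T) − H(S,T).
H(S) = 0.6191, H(T) = 0.7354, H(S,T) = 1.2186.
I(S;T) = 0.6191 + 0.7354 − 1.2186 = 0.136 nats.

0.136 nats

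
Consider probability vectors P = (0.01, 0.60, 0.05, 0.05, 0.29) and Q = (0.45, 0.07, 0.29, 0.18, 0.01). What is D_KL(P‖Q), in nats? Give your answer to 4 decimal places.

D(P‖Q) = Σ p·ln(p/q).
  0.01·ln(0.01/0.45) = -0.03807
  0.60·ln(0.60/0.07) = 1.28906
  0.05·ln(0.05/0.29) = -0.08789
  0.05·ln(0.05/0.18) = -0.06405
  0.29·ln(0.29/0.01) = 0.97652
D(P‖Q) = 2.0756 nats.

2.0756 nats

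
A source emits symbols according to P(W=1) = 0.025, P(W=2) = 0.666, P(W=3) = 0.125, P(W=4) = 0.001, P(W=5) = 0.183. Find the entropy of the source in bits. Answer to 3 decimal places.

H(W) = −Σ p·log₂ p.
  −(0.025)·log₂(0.025) = 0.1330
  −(0.666)·log₂(0.666) = 0.3905
  −(0.125)·log₂(0.125) = 0.3750
  −(0.001)·log₂(0.001) = 0.0100
  −(0.183)·log₂(0.183) = 0.4484
Sum: 0.1330 + 0.3905 + 0.3750 + 0.0100 + 0.4484 = 1.357 bits.

1.357 bits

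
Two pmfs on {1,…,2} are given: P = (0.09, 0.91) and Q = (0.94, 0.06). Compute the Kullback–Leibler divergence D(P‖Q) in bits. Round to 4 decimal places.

D(P‖Q) = Σ p·log₂(p/q).
  0.09·log₂(0.09/0.94) = -0.30462
  0.91·log₂(0.91/0.06) = 3.56978
D(P‖Q) = 3.2652 bits.

3.2652 bits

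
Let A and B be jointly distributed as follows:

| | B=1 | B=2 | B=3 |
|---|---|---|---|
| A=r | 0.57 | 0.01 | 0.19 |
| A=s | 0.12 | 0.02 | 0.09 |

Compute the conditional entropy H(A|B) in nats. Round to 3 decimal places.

0.514 nats

Marginals: p(A) = (0.7700, 0.2300), p(B) = (0.6900, 0.0300, 0.2800).
H(A|B) = Σ p(B) · H(A|B=·).
  B=1: p=0.6900, H(A|B=1) = 0.4620
  B=2: p=0.0300, H(A|B=2) = 0.6365
  B=3: p=0.2800, H(A|B=3) = 0.6279
Weighted sum = 0.514 nats.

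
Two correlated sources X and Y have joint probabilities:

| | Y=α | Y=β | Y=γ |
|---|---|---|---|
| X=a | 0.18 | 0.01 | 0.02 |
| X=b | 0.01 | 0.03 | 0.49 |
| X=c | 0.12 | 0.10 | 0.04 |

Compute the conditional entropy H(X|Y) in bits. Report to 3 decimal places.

Chain rule: H(X|Y) = H(X,Y) − H(Y).
Marginals: p(X) = (0.2100, 0.5300, 0.2600), p(Y) = (0.3100, 0.1400, 0.5500).
H(X,Y) = 2.2321 bits; H(Y) = 1.3953 bits.
H(X|Y) = 2.2321 − 1.3953 = 0.837 bits.

0.837 bits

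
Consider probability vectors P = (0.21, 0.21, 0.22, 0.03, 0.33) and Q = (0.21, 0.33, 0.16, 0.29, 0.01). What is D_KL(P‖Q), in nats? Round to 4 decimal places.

D(P‖Q) = Σ p·ln(p/q).
  0.21·ln(0.21/0.21) = 0.00000
  0.21·ln(0.21/0.33) = -0.09492
  0.22·ln(0.22/0.16) = 0.07006
  0.03·ln(0.03/0.29) = -0.06806
  0.33·ln(0.33/0.01) = 1.15385
D(P‖Q) = 1.0609 nats.

1.0609 nats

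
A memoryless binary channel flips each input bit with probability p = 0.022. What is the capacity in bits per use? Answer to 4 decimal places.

0.8475 bits

Binary symmetric channel: C = 1 − h₂(ε) where h₂ is the binary entropy function.
h₂(0.022) = −0.022·log₂0.022 − 0.978·log₂0.978 = 0.1525.
C = 1 − 0.1525 = 0.8475 bits per channel use.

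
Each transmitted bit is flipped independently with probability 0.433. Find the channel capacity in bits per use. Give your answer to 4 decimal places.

0.0130 bits

Binary symmetric channel: C = 1 − h₂(ε) where h₂ is the binary entropy function.
h₂(0.433) = −0.433·log₂0.433 − 0.567·log₂0.567 = 0.9870.
C = 1 − 0.9870 = 0.0130 bits per channel use.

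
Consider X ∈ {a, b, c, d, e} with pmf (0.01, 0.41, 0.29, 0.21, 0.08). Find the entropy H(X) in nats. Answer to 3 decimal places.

H(X) = −Σ p·ln p.
  −(0.01)·ln(0.01) = 0.0461
  −(0.41)·ln(0.41) = 0.3656
  −(0.29)·ln(0.29) = 0.3590
  −(0.21)·ln(0.21) = 0.3277
  −(0.08)·ln(0.08) = 0.2021
Sum: 0.0461 + 0.3656 + 0.3590 + 0.3277 + 0.2021 = 1.300 nats.

1.300 nats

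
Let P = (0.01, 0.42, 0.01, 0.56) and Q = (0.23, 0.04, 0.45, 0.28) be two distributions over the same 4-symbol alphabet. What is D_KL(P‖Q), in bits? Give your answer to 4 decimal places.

D(P‖Q) = Σ p·log₂(p/q).
  0.01·log₂(0.01/0.23) = -0.04524
  0.42·log₂(0.42/0.04) = 1.42477
  0.01·log₂(0.01/0.45) = -0.05492
  0.56·log₂(0.56/0.28) = 0.56000
D(P‖Q) = 1.8846 bits.

1.8846 bits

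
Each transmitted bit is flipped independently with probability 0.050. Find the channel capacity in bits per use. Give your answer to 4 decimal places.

Binary symmetric channel: C = 1 − h₂(ε) where h₂ is the binary entropy function.
h₂(0.050) = −0.050·log₂0.050 − 0.950·log₂0.950 = 0.2864.
C = 1 − 0.2864 = 0.7136 bits per channel use.

0.7136 bits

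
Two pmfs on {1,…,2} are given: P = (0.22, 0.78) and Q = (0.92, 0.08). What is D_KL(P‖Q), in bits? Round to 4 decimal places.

D(P‖Q) = Σ p·log₂(p/q).
  0.22·log₂(0.22/0.92) = -0.45411
  0.78·log₂(0.78/0.08) = 2.56261
D(P‖Q) = 2.1085 bits.

2.1085 bits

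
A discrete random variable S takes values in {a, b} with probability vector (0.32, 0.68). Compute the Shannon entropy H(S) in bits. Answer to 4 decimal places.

H(S) = −Σ p·log₂ p.
  −(0.32)·log₂(0.32) = 0.52603
  −(0.68)·log₂(0.68) = 0.37835
Sum: 0.52603 + 0.37835 = 0.9044 bits.

0.9044 bits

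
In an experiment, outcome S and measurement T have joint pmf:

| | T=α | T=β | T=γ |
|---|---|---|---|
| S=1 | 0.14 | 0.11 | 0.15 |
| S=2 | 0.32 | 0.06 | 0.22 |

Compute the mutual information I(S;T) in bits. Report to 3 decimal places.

0.044 bits

Marginals: p(S) = (0.4000, 0.6000), p(T) = (0.4600, 0.1700, 0.3700).
I(S;T) = H(S) + H(T) − H(S,T).
H(S) = 0.9710, H(T) = 1.4807, H(S,T) = 2.4081.
I(S;T) = 0.9710 + 1.4807 − 2.4081 = 0.044 bits.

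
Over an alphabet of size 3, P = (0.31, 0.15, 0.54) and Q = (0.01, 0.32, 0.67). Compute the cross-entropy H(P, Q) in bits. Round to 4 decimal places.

2.6182 bits

H(P,Q) = −Σ p·log₂ q.
  −0.31·log₂(0.01) = 2.05960
  −0.15·log₂(0.32) = 0.24658
  −0.54·log₂(0.67) = 0.31199
H(P,Q) = 2.6182 bits.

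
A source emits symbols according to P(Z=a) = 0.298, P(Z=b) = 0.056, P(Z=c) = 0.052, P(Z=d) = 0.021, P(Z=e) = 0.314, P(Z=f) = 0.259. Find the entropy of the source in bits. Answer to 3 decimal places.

H(Z) = −Σ p·log₂ p.
  −(0.298)·log₂(0.298) = 0.5205
  −(0.056)·log₂(0.056) = 0.2329
  −(0.052)·log₂(0.052) = 0.2218
  −(0.021)·log₂(0.021) = 0.1170
  −(0.314)·log₂(0.314) = 0.5247
  −(0.259)·log₂(0.259) = 0.5048
Sum: 0.5205 + 0.2329 + 0.2218 + 0.1170 + 0.5247 + 0.5048 = 2.122 bits.

2.122 bits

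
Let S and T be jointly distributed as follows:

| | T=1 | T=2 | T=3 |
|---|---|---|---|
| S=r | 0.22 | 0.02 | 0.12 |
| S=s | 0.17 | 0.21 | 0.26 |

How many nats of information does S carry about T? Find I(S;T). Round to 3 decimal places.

Marginals: p(S) = (0.3600, 0.6400), p(T) = (0.3900, 0.2300, 0.3800).
I(S;T) = H(S) + H(T) − H(S,T).
H(S) = 0.6534, H(T) = 1.0729, H(S,T) = 1.6450.
I(S;T) = 0.6534 + 1.0729 − 1.6450 = 0.081 nats.

0.081 nats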